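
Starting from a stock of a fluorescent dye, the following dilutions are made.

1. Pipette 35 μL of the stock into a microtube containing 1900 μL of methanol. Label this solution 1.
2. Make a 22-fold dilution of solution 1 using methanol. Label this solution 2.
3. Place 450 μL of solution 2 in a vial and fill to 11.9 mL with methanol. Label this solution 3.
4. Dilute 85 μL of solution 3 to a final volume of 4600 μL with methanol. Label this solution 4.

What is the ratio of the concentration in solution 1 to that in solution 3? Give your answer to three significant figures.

Step 1: 35 μL + 1900 μL = 1935 μL total → factor 1935/35 = 55.286
Step 2: 22-fold → factor 22
Step 3: 450 μL brought to 11.9 mL → factor 11900/450 = 26.444
Dilution factor to solution 1 = 55.286; to solution 3 = 32164
[solution 1]/[solution 3] = (factor to solution 3)/(factor to solution 1) = 32164/55.286 = 582

582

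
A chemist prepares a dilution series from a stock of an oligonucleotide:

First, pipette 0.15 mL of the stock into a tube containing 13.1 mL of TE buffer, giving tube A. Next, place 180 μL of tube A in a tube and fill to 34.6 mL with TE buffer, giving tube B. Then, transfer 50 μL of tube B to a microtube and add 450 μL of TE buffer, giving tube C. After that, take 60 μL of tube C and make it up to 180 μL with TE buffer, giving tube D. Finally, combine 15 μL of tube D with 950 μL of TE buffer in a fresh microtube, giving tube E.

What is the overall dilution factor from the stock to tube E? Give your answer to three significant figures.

3.28 × 10^7

Step 1: 0.15 mL + 13.1 mL = 13.25 mL total → factor 13.25/0.15 = 88.333
Step 2: 180 μL brought to 34.6 mL → factor 34600/180 = 192.22
Step 3: 50 μL + 450 μL = 500 μL total → factor 500/50 = 10
Step 4: 60 μL brought to 180 μL → factor 180/60 = 3
Step 5: 15 μL + 950 μL = 965 μL total → factor 965/15 = 64.333
Overall dilution factor = 88.333 × 192.22 × 10 × 3 × 64.333 = 3.2771 × 10^7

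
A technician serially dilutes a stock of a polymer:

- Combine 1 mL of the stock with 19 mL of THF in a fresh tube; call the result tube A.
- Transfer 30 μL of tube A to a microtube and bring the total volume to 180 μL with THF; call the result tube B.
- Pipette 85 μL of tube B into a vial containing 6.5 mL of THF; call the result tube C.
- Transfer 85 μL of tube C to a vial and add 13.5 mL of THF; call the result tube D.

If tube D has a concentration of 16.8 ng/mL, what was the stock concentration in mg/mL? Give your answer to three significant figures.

Step 1: 1 mL + 19 mL = 20 mL total → factor 20/1 = 20
Step 2: 30 μL brought to 180 μL → factor 180/30 = 6
Step 3: 85 μL + 6.5 mL = 6585 μL total → factor 6585/85 = 77.471
Step 4: 85 μL + 13.5 mL = 13585 μL total → factor 13585/85 = 159.82
Overall dilution factor = 20 × 6 × 77.471 × 159.82 = 1.4858 × 10^6
Stock = 16.8 ng/mL × 1.4858 × 10^6 = 2.496 × 10^7 ng/mL = 25.0 mg/mL

25.0 mg/mL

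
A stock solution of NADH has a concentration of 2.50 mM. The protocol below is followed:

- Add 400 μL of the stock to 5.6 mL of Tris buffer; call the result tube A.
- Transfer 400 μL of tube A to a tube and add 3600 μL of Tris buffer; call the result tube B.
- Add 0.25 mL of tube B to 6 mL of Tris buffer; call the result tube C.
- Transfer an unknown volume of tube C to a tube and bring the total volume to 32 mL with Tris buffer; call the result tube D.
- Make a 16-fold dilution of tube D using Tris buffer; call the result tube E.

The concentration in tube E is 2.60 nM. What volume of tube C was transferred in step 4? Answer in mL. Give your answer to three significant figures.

Step 1: 400 μL + 5.6 mL = 6000 μL total → factor 6000/400 = 15
Step 2: 400 μL + 3600 μL = 4000 μL total → factor 4000/400 = 10
Step 3: 0.25 mL + 6 mL = 6.25 mL total → factor 6.25/0.25 = 25
Step 4: v brought to 32 mL → factor = 32 mL/v
Step 5: 16-fold → factor 16
Product of known-step factors = 60000
Overall factor = 2.50 mM / (2.60 nM) = 9.6154 × 10^5
Step-4 factor = 9.6154 × 10^5 / 60000 = 16.026
v = 32 mL / 16.026 = 2.00 mL

2.00 mL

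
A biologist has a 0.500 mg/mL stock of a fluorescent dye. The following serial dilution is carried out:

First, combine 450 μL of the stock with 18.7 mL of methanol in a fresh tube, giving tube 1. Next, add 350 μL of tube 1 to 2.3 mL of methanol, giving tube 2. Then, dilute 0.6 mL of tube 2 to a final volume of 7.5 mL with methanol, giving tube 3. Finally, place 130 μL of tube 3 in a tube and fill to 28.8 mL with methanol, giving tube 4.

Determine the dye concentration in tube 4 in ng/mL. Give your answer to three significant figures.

Step 1: 450 μL + 18.7 mL = 19150 μL total → factor 19150/450 = 42.556
Step 2: 350 μL + 2.3 mL = 2650 μL total → factor 2650/350 = 7.5714
Step 3: 0.6 mL brought to 7.5 mL → factor 7.5/0.6 = 12.5
Step 4: 130 μL brought to 28.8 mL → factor 28800/130 = 221.54
Overall dilution factor = 42.556 × 7.5714 × 12.5 × 221.54 = 8.9226 × 10^5
Final = 0.500 mg/mL / 8.9226 × 10^5 = 5.604 × 10^-7 mg/mL = 0.560 ng/mL

0.560 ng/mL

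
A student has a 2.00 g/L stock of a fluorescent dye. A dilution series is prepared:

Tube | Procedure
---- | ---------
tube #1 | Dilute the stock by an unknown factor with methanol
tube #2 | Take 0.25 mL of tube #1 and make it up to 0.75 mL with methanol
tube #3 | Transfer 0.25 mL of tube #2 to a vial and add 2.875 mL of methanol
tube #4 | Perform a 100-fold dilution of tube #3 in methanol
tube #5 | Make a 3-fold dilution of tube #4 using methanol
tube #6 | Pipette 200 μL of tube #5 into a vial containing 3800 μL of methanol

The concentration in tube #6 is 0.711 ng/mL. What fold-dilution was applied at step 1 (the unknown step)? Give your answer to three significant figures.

12.5-fold

Step 1: unknown factor x
Step 2: 0.25 mL brought to 0.75 mL → factor 0.75/0.25 = 3
Step 3: 0.25 mL + 2.875 mL = 3.125 mL total → factor 3.125/0.25 = 12.5
Step 4: 100-fold → factor 100
Step 5: 3-fold → factor 3
Step 6: 200 μL + 3800 μL = 4000 μL total → factor 4000/200 = 20
Product of known-step factors = 2.25 × 10^5
Overall factor = 2.00 g/L / (0.711 ng/mL) = 2.8129 × 10^6
x = 2.8129 × 10^6 / 2.25 × 10^5 = 12.5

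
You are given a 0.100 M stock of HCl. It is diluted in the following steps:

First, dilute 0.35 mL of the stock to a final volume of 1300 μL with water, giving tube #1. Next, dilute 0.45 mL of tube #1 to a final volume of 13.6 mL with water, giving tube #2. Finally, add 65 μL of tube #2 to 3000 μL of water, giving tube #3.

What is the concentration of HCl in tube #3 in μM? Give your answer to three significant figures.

18.9 μM

Step 1: 0.35 mL brought to 1300 μL → factor 1.3/0.35 = 3.7143
Step 2: 0.45 mL brought to 13.6 mL → factor 13.6/0.45 = 30.222
Step 3: 65 μL + 3000 μL = 3065 μL total → factor 3065/65 = 47.154
Overall dilution factor = 3.7143 × 30.222 × 47.154 = 5293.2
Final = 0.100 M / 5293.2 = 1.889 × 10^-5 M = 18.9 μM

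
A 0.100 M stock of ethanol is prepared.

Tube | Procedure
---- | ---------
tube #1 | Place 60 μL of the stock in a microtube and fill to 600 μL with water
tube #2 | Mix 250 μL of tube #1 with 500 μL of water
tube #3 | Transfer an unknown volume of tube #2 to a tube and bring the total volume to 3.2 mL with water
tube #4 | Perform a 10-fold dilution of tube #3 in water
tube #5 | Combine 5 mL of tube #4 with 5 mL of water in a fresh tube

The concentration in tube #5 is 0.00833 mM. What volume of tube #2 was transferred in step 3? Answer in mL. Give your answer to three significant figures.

Step 1: 60 μL brought to 600 μL → factor 600/60 = 10
Step 2: 250 μL + 500 μL = 750 μL total → factor 750/250 = 3
Step 3: v brought to 3.2 mL → factor = 3.2 mL/v
Step 4: 10-fold → factor 10
Step 5: 5 mL + 5 mL = 10 mL total → factor 10/5 = 2
Product of known-step factors = 600
Overall factor = 0.100 M / (0.00833 mM) = 12005
Step-3 factor = 12005 / 600 = 20.008
v = 3.2 mL / 20.008 = 0.160 mL

0.160 mL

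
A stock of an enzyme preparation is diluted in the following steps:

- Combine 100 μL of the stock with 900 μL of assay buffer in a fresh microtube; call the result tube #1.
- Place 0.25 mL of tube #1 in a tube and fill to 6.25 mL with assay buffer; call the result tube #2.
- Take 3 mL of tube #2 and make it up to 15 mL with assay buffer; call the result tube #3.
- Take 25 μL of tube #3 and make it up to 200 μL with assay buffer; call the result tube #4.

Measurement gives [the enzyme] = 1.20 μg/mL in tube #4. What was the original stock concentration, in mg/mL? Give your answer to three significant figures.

12.0 mg/mL

Step 1: 100 μL + 900 μL = 1000 μL total → factor 1000/100 = 10
Step 2: 0.25 mL brought to 6.25 mL → factor 6.25/0.25 = 25
Step 3: 3 mL brought to 15 mL → factor 15/3 = 5
Step 4: 25 μL brought to 200 μL → factor 200/25 = 8
Overall dilution factor = 10 × 25 × 5 × 8 = 10000
Stock = 1.20 μg/mL × 10000 = 1.200 × 10^4 μg/mL = 12.0 mg/mL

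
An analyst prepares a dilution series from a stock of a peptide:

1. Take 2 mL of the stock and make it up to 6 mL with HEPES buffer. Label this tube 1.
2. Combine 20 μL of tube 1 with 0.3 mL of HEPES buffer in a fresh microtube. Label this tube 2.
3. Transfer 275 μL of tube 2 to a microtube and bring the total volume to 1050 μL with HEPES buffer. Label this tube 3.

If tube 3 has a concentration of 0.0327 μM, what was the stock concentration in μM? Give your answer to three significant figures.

5.99 μM

Step 1: 2 mL brought to 6 mL → factor 6/2 = 3
Step 2: 20 μL + 0.3 mL = 320 μL total → factor 320/20 = 16
Step 3: 275 μL brought to 1050 μL → factor 1050/275 = 3.8182
Overall dilution factor = 3 × 16 × 3.8182 = 183.27
Stock = 0.0327 μM × 183.27 = 5.99 μM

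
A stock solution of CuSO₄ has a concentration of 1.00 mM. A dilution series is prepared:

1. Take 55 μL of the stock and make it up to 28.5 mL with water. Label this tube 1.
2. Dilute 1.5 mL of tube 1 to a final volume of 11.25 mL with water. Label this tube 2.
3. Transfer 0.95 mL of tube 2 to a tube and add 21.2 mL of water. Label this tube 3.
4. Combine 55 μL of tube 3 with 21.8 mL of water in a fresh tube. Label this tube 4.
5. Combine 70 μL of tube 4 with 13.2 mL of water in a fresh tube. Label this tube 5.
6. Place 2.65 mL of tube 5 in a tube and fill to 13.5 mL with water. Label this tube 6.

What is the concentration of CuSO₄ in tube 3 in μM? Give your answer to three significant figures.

0.0110 μM

Step 1: 55 μL brought to 28.5 mL → factor 28500/55 = 518.18
Step 2: 1.5 mL brought to 11.25 mL → factor 11.25/1.5 = 7.5
Step 3: 0.95 mL + 21.2 mL = 22.15 mL total → factor 22.15/0.95 = 23.316
Dilution factor through tube 3 = 518.18 × 7.5 × 23.316 = 90614
[tube 3] = 1.00 mM / 90614 = 1.104 × 10^-5 mM = 0.0110 μM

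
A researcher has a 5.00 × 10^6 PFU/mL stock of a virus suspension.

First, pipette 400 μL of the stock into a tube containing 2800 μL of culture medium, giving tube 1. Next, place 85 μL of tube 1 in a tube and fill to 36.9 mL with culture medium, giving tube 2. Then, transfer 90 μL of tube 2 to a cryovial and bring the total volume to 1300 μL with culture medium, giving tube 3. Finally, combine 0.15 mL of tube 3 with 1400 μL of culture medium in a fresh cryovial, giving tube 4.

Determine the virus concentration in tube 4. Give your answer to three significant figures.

9.65 PFU/mL

Step 1: 400 μL + 2800 μL = 3200 μL total → factor 3200/400 = 8
Step 2: 85 μL brought to 36.9 mL → factor 36900/85 = 434.12
Step 3: 90 μL brought to 1300 μL → factor 1300/90 = 14.444
Step 4: 0.15 mL + 1400 μL = 1.55 mL total → factor 1.55/0.15 = 10.333
Overall dilution factor = 8 × 434.12 × 14.444 × 10.333 = 5.1837 × 10^5
Final = 5.00 × 10^6 PFU/mL / 5.1837 × 10^5 = 9.65 PFU/mL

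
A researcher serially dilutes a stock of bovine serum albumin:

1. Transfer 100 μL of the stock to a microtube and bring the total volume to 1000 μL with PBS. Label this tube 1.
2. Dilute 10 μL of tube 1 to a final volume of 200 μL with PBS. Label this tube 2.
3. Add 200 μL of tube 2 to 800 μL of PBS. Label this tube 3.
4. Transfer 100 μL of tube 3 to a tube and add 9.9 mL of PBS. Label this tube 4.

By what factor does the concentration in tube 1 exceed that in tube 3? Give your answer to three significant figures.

100

Step 1: 100 μL brought to 1000 μL → factor 1000/100 = 10
Step 2: 10 μL brought to 200 μL → factor 200/10 = 20
Step 3: 200 μL + 800 μL = 1000 μL total → factor 1000/200 = 5
Dilution factor to tube 1 = 10; to tube 3 = 1000
[tube 1]/[tube 3] = (factor to tube 3)/(factor to tube 1) = 1000/10 = 100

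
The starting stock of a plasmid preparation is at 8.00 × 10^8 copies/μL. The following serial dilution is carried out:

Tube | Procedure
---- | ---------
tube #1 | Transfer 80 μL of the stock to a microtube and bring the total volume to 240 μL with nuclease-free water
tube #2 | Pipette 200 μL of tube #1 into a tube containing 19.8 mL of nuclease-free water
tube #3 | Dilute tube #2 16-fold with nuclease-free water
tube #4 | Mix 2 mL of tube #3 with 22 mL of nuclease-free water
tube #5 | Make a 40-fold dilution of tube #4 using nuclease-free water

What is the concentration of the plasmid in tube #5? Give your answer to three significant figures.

Step 1: 80 μL brought to 240 μL → factor 240/80 = 3
Step 2: 200 μL + 19.8 mL = 20000 μL total → factor 20000/200 = 100
Step 3: 16-fold → factor 16
Step 4: 2 mL + 22 mL = 24 mL total → factor 24/2 = 12
Step 5: 40-fold → factor 40
Overall dilution factor = 3 × 100 × 16 × 12 × 40 = 2.304 × 10^6
Final = 8.00 × 10^8 copies/μL / 2.304 × 10^6 = 347 copies/μL

347 copies/μL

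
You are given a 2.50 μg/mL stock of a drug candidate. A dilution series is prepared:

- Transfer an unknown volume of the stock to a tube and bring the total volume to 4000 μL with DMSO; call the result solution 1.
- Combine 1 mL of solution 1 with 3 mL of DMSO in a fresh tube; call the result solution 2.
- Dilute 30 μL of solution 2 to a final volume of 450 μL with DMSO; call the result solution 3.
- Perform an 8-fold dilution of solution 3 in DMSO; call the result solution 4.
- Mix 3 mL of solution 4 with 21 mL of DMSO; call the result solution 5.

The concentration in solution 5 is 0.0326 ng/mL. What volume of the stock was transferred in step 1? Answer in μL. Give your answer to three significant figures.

Step 1: v brought to 4000 μL → factor = 4000 μL/v
Step 2: 1 mL + 3 mL = 4 mL total → factor 4/1 = 4
Step 3: 30 μL brought to 450 μL → factor 450/30 = 15
Step 4: 8-fold → factor 8
Step 5: 3 mL + 21 mL = 24 mL total → factor 24/3 = 8
Product of known-step factors = 3840
Overall factor = 2.50 μg/mL / (0.0326 ng/mL) = 76687
Step-1 factor = 76687 / 3840 = 19.971
v = 4000 μL / 19.971 = 200 μL

200 μL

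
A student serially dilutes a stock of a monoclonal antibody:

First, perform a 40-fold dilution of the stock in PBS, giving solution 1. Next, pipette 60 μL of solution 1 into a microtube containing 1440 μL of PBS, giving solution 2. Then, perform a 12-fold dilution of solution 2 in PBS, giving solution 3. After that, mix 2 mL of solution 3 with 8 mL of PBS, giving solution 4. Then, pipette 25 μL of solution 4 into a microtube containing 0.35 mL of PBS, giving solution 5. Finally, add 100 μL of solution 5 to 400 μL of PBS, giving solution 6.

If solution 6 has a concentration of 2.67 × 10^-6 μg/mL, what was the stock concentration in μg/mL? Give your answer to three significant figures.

Step 1: 40-fold → factor 40
Step 2: 60 μL + 1440 μL = 1500 μL total → factor 1500/60 = 25
Step 3: 12-fold → factor 12
Step 4: 2 mL + 8 mL = 10 mL total → factor 10/2 = 5
Step 5: 25 μL + 0.35 mL = 375 μL total → factor 375/25 = 15
Step 6: 100 μL + 400 μL = 500 μL total → factor 500/100 = 5
Overall dilution factor = 40 × 25 × 12 × 5 × 15 × 5 = 4.5 × 10^6
Stock = 2.67 × 10^-6 μg/mL × 4.5 × 10^6 = 12.0 μg/mL

12.0 μg/mL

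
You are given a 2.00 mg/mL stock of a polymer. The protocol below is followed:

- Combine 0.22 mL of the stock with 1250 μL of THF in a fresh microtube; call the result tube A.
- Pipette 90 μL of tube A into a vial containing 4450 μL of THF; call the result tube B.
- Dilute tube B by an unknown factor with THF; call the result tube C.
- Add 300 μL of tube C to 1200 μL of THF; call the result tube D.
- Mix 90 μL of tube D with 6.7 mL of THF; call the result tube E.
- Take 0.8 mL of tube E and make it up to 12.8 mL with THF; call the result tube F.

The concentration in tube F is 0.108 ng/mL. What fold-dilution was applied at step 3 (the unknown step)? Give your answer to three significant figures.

Step 1: 0.22 mL + 1250 μL = 1.47 mL total → factor 1.47/0.22 = 6.6818
Step 2: 90 μL + 4450 μL = 4540 μL total → factor 4540/90 = 50.444
Step 3: unknown factor x
Step 4: 300 μL + 1200 μL = 1500 μL total → factor 1500/300 = 5
Step 5: 90 μL + 6.7 mL = 6790 μL total → factor 6790/90 = 75.444
Step 6: 0.8 mL brought to 12.8 mL → factor 12.8/0.8 = 16
Product of known-step factors = 2.0343 × 10^6
Overall factor = 2.00 mg/mL / (0.108 ng/mL) = 1.8519 × 10^7
x = 1.8519 × 10^7 / 2.0343 × 10^6 = 9.10

9.10-fold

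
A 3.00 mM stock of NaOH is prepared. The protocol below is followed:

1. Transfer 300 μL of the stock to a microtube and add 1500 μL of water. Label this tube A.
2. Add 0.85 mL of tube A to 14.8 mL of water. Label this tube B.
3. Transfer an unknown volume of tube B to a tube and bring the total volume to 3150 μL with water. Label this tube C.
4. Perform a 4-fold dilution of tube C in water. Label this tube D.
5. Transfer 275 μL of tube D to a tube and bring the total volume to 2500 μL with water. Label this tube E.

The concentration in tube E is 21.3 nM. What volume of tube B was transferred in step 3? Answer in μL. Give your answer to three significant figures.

Step 1: 300 μL + 1500 μL = 1800 μL total → factor 1800/300 = 6
Step 2: 0.85 mL + 14.8 mL = 15.65 mL total → factor 15.65/0.85 = 18.412
Step 3: v brought to 3150 μL → factor = 3150 μL/v
Step 4: 4-fold → factor 4
Step 5: 275 μL brought to 2500 μL → factor 2500/275 = 9.0909
Product of known-step factors = 4017.1
Overall factor = 3.00 mM / (21.3 nM) = 1.4085 × 10^5
Step-3 factor = 1.4085 × 10^5 / 4017.1 = 35.061
v = 3150 μL / 35.061 = 89.8 μL

89.8 μL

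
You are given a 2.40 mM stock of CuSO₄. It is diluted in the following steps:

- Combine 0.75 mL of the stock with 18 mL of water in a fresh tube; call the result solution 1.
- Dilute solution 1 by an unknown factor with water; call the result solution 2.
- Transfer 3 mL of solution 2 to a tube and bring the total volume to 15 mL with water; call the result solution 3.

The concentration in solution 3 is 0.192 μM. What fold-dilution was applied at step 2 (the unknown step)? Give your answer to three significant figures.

100-fold

Step 1: 0.75 mL + 18 mL = 18.75 mL total → factor 18.75/0.75 = 25
Step 2: unknown factor x
Step 3: 3 mL brought to 15 mL → factor 15/3 = 5
Product of known-step factors = 125
Overall factor = 2.40 mM / (0.192 μM) = 12500
x = 12500 / 125 = 100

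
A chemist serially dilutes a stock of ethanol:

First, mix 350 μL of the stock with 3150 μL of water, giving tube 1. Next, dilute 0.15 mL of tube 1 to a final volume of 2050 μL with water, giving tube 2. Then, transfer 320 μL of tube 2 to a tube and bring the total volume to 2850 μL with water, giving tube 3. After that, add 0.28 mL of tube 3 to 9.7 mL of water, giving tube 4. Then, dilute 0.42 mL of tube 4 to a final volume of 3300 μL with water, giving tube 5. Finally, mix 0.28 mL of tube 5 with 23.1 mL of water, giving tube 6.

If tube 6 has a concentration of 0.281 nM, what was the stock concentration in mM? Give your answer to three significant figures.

8.00 mM

Step 1: 350 μL + 3150 μL = 3500 μL total → factor 3500/350 = 10
Step 2: 0.15 mL brought to 2050 μL → factor 2.05/0.15 = 13.667
Step 3: 320 μL brought to 2850 μL → factor 2850/320 = 8.9062
Step 4: 0.28 mL + 9.7 mL = 9.98 mL total → factor 9.98/0.28 = 35.643
Step 5: 0.42 mL brought to 3300 μL → factor 3.3/0.42 = 7.8571
Step 6: 0.28 mL + 23.1 mL = 23.38 mL total → factor 23.38/0.28 = 83.5
Overall dilution factor = 10 × 13.667 × 8.9062 × 35.643 × 7.8571 × 83.5 = 2.8463 × 10^7
Stock = 0.281 nM × 2.8463 × 10^7 = 7.998 × 10^6 nM = 8.00 mM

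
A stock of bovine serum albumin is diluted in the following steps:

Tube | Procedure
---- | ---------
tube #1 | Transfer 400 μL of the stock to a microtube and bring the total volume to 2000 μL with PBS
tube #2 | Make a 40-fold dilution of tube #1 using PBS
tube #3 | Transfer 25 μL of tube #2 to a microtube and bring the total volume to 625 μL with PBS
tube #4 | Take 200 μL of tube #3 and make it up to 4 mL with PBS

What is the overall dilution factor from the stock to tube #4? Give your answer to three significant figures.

Step 1: 400 μL brought to 2000 μL → factor 2000/400 = 5
Step 2: 40-fold → factor 40
Step 3: 25 μL brought to 625 μL → factor 625/25 = 25
Step 4: 200 μL brought to 4 mL → factor 4000/200 = 20
Overall dilution factor = 5 × 40 × 25 × 20 = 1 × 10^5

1.00 × 10^5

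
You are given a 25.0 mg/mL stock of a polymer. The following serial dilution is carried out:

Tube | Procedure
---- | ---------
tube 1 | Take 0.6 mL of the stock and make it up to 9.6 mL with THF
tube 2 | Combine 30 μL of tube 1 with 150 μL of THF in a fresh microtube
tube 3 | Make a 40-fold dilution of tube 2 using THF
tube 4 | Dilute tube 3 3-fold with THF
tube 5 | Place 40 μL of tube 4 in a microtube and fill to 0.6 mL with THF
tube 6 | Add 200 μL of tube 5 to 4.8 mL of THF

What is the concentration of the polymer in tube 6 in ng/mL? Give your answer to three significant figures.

5.79 ng/mL

Step 1: 0.6 mL brought to 9.6 mL → factor 9.6/0.6 = 16
Step 2: 30 μL + 150 μL = 180 μL total → factor 180/30 = 6
Step 3: 40-fold → factor 40
Step 4: 3-fold → factor 3
Step 5: 40 μL brought to 0.6 mL → factor 600/40 = 15
Step 6: 200 μL + 4.8 mL = 5000 μL total → factor 5000/200 = 25
Overall dilution factor = 16 × 6 × 40 × 3 × 15 × 25 = 4.32 × 10^6
Final = 25.0 mg/mL / 4.32 × 10^6 = 5.787 × 10^-6 mg/mL = 5.79 ng/mL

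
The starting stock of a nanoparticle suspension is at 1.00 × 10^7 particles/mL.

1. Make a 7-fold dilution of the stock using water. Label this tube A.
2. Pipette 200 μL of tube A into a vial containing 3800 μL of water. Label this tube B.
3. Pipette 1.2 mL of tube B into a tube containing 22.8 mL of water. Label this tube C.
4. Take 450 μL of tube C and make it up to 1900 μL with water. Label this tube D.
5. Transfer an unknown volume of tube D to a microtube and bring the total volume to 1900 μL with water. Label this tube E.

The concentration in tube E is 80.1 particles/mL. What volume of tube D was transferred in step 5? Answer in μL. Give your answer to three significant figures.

180 μL

Step 1: 7-fold → factor 7
Step 2: 200 μL + 3800 μL = 4000 μL total → factor 4000/200 = 20
Step 3: 1.2 mL + 22.8 mL = 24 mL total → factor 24/1.2 = 20
Step 4: 450 μL brought to 1900 μL → factor 1900/450 = 4.2222
Step 5: v brought to 1900 μL → factor = 1900 μL/v
Product of known-step factors = 11822
Overall factor = 1.00 × 10^7 particles/mL / (80.1 particles/mL) = 1.2484 × 10^5
Step-5 factor = 1.2484 × 10^5 / 11822 = 10.56
v = 1900 μL / 10.56 = 180 μL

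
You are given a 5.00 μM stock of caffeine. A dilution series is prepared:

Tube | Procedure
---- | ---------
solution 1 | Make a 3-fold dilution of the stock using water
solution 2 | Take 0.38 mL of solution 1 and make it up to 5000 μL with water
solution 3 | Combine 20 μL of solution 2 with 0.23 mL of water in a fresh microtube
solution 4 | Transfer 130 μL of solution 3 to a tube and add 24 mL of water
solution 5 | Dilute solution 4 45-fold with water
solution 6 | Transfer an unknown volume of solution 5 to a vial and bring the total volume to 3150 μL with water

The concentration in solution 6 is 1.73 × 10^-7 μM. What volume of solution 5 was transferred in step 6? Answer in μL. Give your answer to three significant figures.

Step 1: 3-fold → factor 3
Step 2: 0.38 mL brought to 5000 μL → factor 5/0.38 = 13.158
Step 3: 20 μL + 0.23 mL = 250 μL total → factor 250/20 = 12.5
Step 4: 130 μL + 24 mL = 24130 μL total → factor 24130/130 = 185.62
Step 5: 45-fold → factor 45
Step 6: v brought to 3150 μL → factor = 3150 μL/v
Product of known-step factors = 4.1214 × 10^6
Overall factor = 5.00 μM / (1.73 × 10^-7 μM) = 2.8902 × 10^7
Step-6 factor = 2.8902 × 10^7 / 4.1214 × 10^6 = 7.0126
v = 3150 μL / 7.0126 = 449 μL

449 μL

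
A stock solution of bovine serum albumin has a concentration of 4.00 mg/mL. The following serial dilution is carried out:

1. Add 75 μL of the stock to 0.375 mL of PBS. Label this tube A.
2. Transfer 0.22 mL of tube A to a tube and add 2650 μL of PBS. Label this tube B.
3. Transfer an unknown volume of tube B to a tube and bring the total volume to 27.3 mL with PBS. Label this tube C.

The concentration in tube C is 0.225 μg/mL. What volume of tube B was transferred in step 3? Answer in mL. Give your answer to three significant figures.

Step 1: 75 μL + 0.375 mL = 450 μL total → factor 450/75 = 6
Step 2: 0.22 mL + 2650 μL = 2.87 mL total → factor 2.87/0.22 = 13.045
Step 3: v brought to 27.3 mL → factor = 27.3 mL/v
Product of known-step factors = 78.273
Overall factor = 4.00 mg/mL / (0.225 μg/mL) = 17778
Step-3 factor = 17778 / 78.273 = 227.13
v = 27.3 mL / 227.13 = 0.120 mL

0.120 mL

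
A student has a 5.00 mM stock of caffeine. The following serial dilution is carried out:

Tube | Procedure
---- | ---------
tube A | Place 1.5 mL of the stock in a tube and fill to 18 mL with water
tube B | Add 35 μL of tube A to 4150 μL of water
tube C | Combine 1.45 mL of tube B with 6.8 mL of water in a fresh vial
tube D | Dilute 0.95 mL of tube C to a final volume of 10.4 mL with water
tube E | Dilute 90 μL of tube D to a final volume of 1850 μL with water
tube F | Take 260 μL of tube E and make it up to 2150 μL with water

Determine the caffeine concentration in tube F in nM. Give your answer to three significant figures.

0.329 nM

Step 1: 1.5 mL brought to 18 mL → factor 18/1.5 = 12
Step 2: 35 μL + 4150 μL = 4185 μL total → factor 4185/35 = 119.57
Step 3: 1.45 mL + 6.8 mL = 8.25 mL total → factor 8.25/1.45 = 5.6897
Step 4: 0.95 mL brought to 10.4 mL → factor 10.4/0.95 = 10.947
Step 5: 90 μL brought to 1850 μL → factor 1850/90 = 20.556
Step 6: 260 μL brought to 2150 μL → factor 2150/260 = 8.2692
Overall dilution factor = 12 × 119.57 × 5.6897 × 10.947 × 20.556 × 8.2692 = 1.5191 × 10^7
Final = 5.00 mM / 1.5191 × 10^7 = 3.291 × 10^-7 mM = 0.329 nM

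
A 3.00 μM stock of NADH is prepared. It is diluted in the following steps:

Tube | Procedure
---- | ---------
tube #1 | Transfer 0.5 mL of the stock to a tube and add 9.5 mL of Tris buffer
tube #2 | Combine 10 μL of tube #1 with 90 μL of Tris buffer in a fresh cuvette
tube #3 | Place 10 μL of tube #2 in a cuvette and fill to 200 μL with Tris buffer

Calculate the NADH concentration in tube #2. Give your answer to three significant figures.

0.0150 μM

Step 1: 0.5 mL + 9.5 mL = 10 mL total → factor 10/0.5 = 20
Step 2: 10 μL + 90 μL = 100 μL total → factor 100/10 = 10
Dilution factor through tube #2 = 20 × 10 = 200
[tube #2] = 3.00 μM / 200 = 0.0150 μM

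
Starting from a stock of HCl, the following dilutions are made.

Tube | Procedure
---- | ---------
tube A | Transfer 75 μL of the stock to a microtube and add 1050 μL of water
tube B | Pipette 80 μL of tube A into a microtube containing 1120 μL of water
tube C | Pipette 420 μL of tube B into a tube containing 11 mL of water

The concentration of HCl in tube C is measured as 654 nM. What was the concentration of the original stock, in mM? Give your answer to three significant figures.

4.00 mM

Step 1: 75 μL + 1050 μL = 1125 μL total → factor 1125/75 = 15
Step 2: 80 μL + 1120 μL = 1200 μL total → factor 1200/80 = 15
Step 3: 420 μL + 11 mL = 11420 μL total → factor 11420/420 = 27.19
Overall dilution factor = 15 × 15 × 27.19 = 6117.9
Stock = 654 nM × 6117.9 = 4.001 × 10^6 nM = 4.00 mM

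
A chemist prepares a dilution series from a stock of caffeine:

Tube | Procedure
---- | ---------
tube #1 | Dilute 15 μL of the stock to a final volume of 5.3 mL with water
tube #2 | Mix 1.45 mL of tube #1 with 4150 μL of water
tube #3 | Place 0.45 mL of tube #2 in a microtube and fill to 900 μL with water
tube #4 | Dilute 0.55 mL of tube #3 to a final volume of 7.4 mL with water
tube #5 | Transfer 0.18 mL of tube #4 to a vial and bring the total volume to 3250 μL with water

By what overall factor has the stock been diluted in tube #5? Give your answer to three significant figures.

6.63 × 10^5

Step 1: 15 μL brought to 5.3 mL → factor 5300/15 = 353.33
Step 2: 1.45 mL + 4150 μL = 5.6 mL total → factor 5.6/1.45 = 3.8621
Step 3: 0.45 mL brought to 900 μL → factor 0.9/0.45 = 2
Step 4: 0.55 mL brought to 7.4 mL → factor 7.4/0.55 = 13.455
Step 5: 0.18 mL brought to 3250 μL → factor 3.25/0.18 = 18.056
Overall dilution factor = 353.33 × 3.8621 × 2 × 13.455 × 18.056 = 6.63 × 10^5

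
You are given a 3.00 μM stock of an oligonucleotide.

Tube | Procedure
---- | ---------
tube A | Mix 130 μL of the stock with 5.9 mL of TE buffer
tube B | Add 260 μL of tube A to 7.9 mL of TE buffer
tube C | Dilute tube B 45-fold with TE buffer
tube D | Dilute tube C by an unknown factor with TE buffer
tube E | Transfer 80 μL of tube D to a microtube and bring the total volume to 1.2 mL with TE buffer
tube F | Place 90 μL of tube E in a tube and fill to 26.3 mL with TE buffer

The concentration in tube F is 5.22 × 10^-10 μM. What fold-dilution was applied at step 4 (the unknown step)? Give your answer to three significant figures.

Step 1: 130 μL + 5.9 mL = 6030 μL total → factor 6030/130 = 46.385
Step 2: 260 μL + 7.9 mL = 8160 μL total → factor 8160/260 = 31.385
Step 3: 45-fold → factor 45
Step 4: unknown factor x
Step 5: 80 μL brought to 1.2 mL → factor 1200/80 = 15
Step 6: 90 μL brought to 26.3 mL → factor 26300/90 = 292.22
Product of known-step factors = 2.8715 × 10^8
Overall factor = 3.00 μM / (5.22 × 10^-10 μM) = 5.7471 × 10^9
x = 5.7471 × 10^9 / 2.8715 × 10^8 = 20.0

20.0-fold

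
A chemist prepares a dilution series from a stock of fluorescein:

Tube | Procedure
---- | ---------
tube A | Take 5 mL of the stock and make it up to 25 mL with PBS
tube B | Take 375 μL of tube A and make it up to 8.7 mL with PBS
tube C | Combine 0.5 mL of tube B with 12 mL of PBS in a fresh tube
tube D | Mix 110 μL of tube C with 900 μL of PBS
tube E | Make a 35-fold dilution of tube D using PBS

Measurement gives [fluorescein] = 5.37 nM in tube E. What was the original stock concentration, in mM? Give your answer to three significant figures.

Step 1: 5 mL brought to 25 mL → factor 25/5 = 5
Step 2: 375 μL brought to 8.7 mL → factor 8700/375 = 23.2
Step 3: 0.5 mL + 12 mL = 12.5 mL total → factor 12.5/0.5 = 25
Step 4: 110 μL + 900 μL = 1010 μL total → factor 1010/110 = 9.1818
Step 5: 35-fold → factor 35
Overall dilution factor = 5 × 23.2 × 25 × 9.1818 × 35 = 9.3195 × 10^5
Stock = 5.37 nM × 9.3195 × 10^5 = 5.005 × 10^6 nM = 5.00 mM

5.00 mM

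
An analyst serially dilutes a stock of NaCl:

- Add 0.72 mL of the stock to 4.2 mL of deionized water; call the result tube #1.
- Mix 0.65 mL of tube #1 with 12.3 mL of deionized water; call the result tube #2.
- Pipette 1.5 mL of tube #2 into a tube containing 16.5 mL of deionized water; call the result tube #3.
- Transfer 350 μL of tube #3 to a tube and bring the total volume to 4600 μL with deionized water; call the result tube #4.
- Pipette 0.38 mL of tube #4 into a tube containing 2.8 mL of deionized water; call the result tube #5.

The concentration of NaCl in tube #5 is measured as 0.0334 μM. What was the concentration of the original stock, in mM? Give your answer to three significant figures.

6.00 mM

Step 1: 0.72 mL + 4.2 mL = 4.92 mL total → factor 4.92/0.72 = 6.8333
Step 2: 0.65 mL + 12.3 mL = 12.95 mL total → factor 12.95/0.65 = 19.923
Step 3: 1.5 mL + 16.5 mL = 18 mL total → factor 18/1.5 = 12
Step 4: 350 μL brought to 4600 μL → factor 4600/350 = 13.143
Step 5: 0.38 mL + 2.8 mL = 3.18 mL total → factor 3.18/0.38 = 8.3684
Overall dilution factor = 6.8333 × 19.923 × 12 × 13.143 × 8.3684 = 1.7968 × 10^5
Stock = 0.0334 μM × 1.7968 × 10^5 = 6001 μM = 6.00 mM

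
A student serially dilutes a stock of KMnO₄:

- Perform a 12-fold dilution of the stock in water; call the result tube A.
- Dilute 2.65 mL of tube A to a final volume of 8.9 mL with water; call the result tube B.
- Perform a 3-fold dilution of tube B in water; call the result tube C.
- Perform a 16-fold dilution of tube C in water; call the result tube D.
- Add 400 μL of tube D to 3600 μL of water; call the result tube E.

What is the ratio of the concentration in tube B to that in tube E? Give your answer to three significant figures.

480

Step 1: 12-fold → factor 12
Step 2: 2.65 mL brought to 8.9 mL → factor 8.9/2.65 = 3.3585
Step 3: 3-fold → factor 3
Step 4: 16-fold → factor 16
Step 5: 400 μL + 3600 μL = 4000 μL total → factor 4000/400 = 10
Dilution factor to tube B = 40.302; to tube E = 19345
[tube B]/[tube E] = (factor to tube E)/(factor to tube B) = 19345/40.302 = 480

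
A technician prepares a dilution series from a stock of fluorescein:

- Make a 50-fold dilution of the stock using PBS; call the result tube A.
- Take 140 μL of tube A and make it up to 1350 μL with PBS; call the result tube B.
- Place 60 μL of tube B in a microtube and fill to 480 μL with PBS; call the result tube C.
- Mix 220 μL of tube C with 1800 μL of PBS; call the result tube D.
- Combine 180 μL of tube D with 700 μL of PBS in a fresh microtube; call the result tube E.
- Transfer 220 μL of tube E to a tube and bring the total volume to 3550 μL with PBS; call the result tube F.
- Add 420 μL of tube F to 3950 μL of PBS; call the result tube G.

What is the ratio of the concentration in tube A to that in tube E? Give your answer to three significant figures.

3.46 × 10^3

Step 1: 50-fold → factor 50
Step 2: 140 μL brought to 1350 μL → factor 1350/140 = 9.6429
Step 3: 60 μL brought to 480 μL → factor 480/60 = 8
Step 4: 220 μL + 1800 μL = 2020 μL total → factor 2020/220 = 9.1818
Step 5: 180 μL + 700 μL = 880 μL total → factor 880/180 = 4.8889
Dilution factor to tube A = 50; to tube E = 1.7314 × 10^5
[tube A]/[tube E] = (factor to tube E)/(factor to tube A) = 1.7314 × 10^5/50 = 3.46 × 10^3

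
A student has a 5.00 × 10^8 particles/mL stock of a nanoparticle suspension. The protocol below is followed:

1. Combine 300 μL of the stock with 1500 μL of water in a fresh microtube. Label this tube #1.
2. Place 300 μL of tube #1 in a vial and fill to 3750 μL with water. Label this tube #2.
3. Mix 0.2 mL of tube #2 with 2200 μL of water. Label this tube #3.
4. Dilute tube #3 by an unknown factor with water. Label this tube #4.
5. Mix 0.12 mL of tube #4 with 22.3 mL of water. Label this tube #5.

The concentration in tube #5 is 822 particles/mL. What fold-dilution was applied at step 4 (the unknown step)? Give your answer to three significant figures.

Step 1: 300 μL + 1500 μL = 1800 μL total → factor 1800/300 = 6
Step 2: 300 μL brought to 3750 μL → factor 3750/300 = 12.5
Step 3: 0.2 mL + 2200 μL = 2.4 mL total → factor 2.4/0.2 = 12
Step 4: unknown factor x
Step 5: 0.12 mL + 22.3 mL = 22.42 mL total → factor 22.42/0.12 = 186.83
Product of known-step factors = 1.6815 × 10^5
Overall factor = 5.00 × 10^8 particles/mL / (822 particles/mL) = 6.0827 × 10^5
x = 6.0827 × 10^5 / 1.6815 × 10^5 = 3.62

3.62-fold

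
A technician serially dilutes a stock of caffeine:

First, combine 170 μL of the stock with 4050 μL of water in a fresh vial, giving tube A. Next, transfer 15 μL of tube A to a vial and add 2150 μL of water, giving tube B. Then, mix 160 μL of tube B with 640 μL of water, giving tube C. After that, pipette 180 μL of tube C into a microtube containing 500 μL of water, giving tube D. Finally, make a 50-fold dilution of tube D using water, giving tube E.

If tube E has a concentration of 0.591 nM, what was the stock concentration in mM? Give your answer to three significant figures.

2.00 mM

Step 1: 170 μL + 4050 μL = 4220 μL total → factor 4220/170 = 24.824
Step 2: 15 μL + 2150 μL = 2165 μL total → factor 2165/15 = 144.33
Step 3: 160 μL + 640 μL = 800 μL total → factor 800/160 = 5
Step 4: 180 μL + 500 μL = 680 μL total → factor 680/180 = 3.7778
Step 5: 50-fold → factor 50
Overall dilution factor = 24.824 × 144.33 × 5 × 3.7778 × 50 = 3.3838 × 10^6
Stock = 0.591 nM × 3.3838 × 10^6 = 2.000 × 10^6 nM = 2.00 mM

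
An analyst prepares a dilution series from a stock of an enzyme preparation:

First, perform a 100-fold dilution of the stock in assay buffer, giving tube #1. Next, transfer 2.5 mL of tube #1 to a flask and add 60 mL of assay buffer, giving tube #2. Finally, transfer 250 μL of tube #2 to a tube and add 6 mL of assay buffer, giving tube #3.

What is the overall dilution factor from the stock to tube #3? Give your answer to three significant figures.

Step 1: 100-fold → factor 100
Step 2: 2.5 mL + 60 mL = 62.5 mL total → factor 62.5/2.5 = 25
Step 3: 250 μL + 6 mL = 6250 μL total → factor 6250/250 = 25
Overall dilution factor = 100 × 25 × 25 = 62500

6.25 × 10^4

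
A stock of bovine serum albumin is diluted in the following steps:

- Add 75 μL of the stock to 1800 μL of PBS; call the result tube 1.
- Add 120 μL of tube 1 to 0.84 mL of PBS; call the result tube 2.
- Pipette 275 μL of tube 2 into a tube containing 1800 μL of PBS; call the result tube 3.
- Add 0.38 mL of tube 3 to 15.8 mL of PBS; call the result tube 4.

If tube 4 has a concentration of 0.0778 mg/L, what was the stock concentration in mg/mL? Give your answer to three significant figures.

5.00 mg/mL

Step 1: 75 μL + 1800 μL = 1875 μL total → factor 1875/75 = 25
Step 2: 120 μL + 0.84 mL = 960 μL total → factor 960/120 = 8
Step 3: 275 μL + 1800 μL = 2075 μL total → factor 2075/275 = 7.5455
Step 4: 0.38 mL + 15.8 mL = 16.18 mL total → factor 16.18/0.38 = 42.579
Overall dilution factor = 25 × 8 × 7.5455 × 42.579 = 64256
Stock = 0.0778 mg/L × 64256 = 4999 mg/L = 5.00 mg/mL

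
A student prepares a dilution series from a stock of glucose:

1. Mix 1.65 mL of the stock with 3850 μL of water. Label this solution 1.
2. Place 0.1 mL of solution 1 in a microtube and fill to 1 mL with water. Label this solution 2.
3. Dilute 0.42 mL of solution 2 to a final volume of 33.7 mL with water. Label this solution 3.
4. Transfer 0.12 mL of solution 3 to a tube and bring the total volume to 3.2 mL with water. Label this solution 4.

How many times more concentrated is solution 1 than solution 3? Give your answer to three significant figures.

Step 1: 1.65 mL + 3850 μL = 5.5 mL total → factor 5.5/1.65 = 3.3333
Step 2: 0.1 mL brought to 1 mL → factor 1/0.1 = 10
Step 3: 0.42 mL brought to 33.7 mL → factor 33.7/0.42 = 80.238
Dilution factor to solution 1 = 3.3333; to solution 3 = 2674.6
[solution 1]/[solution 3] = (factor to solution 3)/(factor to solution 1) = 2674.6/3.3333 = 802

802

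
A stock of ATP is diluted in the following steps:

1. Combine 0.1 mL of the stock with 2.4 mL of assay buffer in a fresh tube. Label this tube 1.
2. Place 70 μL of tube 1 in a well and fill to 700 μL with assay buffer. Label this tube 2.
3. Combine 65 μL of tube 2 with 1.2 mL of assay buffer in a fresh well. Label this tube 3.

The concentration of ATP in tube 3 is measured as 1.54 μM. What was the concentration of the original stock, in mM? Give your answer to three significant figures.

7.49 mM

Step 1: 0.1 mL + 2.4 mL = 2.5 mL total → factor 2.5/0.1 = 25
Step 2: 70 μL brought to 700 μL → factor 700/70 = 10
Step 3: 65 μL + 1.2 mL = 1265 μL total → factor 1265/65 = 19.462
Overall dilution factor = 25 × 10 × 19.462 = 4865.4
Stock = 1.54 μM × 4865.4 = 7493 μM = 7.49 mM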